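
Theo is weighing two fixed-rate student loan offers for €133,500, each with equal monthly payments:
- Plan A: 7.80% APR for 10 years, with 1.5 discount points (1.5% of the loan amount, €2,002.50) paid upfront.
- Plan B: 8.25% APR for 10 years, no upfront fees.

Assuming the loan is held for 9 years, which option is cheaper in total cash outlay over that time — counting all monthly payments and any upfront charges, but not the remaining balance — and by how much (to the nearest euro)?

Plan A: at 7.80% the monthly rate is 0.0065000, so the payment is 133,500 × 0.0065000 / (1 − 1.0065000^−120) = €1,605.65.
Plan B: at 8.25% the monthly rate is 0.0068750, so the payment is 133,500 × 0.0068750 / (1 − 1.0068750^−120) = €1,637.41.
Over 108 months: Plan A costs 108 × €1,605.65 + €2,002.50 = €175,412.70; Plan B costs 108 × €1,637.41 = €176,840.28.
Plan A is cheaper by €176,840.28 − €175,412.70 = €1,427.58.

Plan A by €1,428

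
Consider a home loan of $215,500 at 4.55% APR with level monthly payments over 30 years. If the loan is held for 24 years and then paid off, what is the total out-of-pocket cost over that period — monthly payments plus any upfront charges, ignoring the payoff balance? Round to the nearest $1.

$316,316

At 4.55% the monthly rate is 0.0037917, so the payment is 215,500 × 0.0037917 / (1 − 1.0037917^−360) = $1,098.32.
Total outlay = 288 × $1,098.32 = $316,316.16.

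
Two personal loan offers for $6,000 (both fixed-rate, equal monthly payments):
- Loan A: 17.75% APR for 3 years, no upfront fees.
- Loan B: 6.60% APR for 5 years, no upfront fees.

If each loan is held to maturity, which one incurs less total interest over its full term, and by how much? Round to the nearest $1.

Loan B by $721

Loan A: at 17.75% the monthly rate is 0.0147917, so the payment is 6,000 × 0.0147917 / (1 − 1.0147917^−36) = $216.16.
Total interest on Loan A = 36 × $216.16 − $6,000 = $1,781.76.
Loan B: at 6.60% the monthly rate is 0.0055000, so the payment is 6,000 × 0.0055000 / (1 − 1.0055000^−60) = $117.68.
Total interest on Loan B = 60 × $117.68 − $6,000 = $1,060.80.
Loan B is lower by $720.96.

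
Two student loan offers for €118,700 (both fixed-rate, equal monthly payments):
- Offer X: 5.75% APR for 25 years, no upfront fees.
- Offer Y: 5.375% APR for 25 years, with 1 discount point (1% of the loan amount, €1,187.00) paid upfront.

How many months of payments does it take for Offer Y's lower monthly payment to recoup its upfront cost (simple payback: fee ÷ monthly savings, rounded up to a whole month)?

Offer X: at 5.75% the monthly rate is 0.0047917, so the payment is 118,700 × 0.0047917 / (1 − 1.0047917^−300) = €746.75.
Offer Y: monthly rate = 5.375%/12 = 0.0044792; payment = 118,700 × 0.0044792 / (1 − (1+0.0044792)^−300) = €720.09.
Monthly savings = €746.75 − €720.09 = €26.66.
Break-even = €1,187.00 / €26.66 = 44.52 → 45 months.

45 months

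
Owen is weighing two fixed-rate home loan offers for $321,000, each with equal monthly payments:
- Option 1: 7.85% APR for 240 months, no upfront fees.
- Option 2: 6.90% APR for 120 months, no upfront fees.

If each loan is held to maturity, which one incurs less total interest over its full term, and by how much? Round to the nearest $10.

Option 2 by $191,950

Option 1: monthly rate = 7.85%/12 = 0.0065417; payment = 321,000 × 0.0065417 / (1 − (1+0.0065417)^−240) = $2,655.08.
Total interest on Option 1 = 240 × $2,655.08 − $321,000 = $316,219.20.
Option 2: at 6.90% the monthly rate is 0.0057500, so the payment is 321,000 × 0.0057500 / (1 − 1.0057500^−120) = $3,710.56.
Total interest on Option 2 = 120 × $3,710.56 − $321,000 = $124,267.20.
Option 2 is lower by $191,952.00.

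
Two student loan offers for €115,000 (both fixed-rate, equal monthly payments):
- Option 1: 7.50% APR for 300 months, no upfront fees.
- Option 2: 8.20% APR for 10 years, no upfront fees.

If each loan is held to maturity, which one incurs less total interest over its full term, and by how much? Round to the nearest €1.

Option 2 by €86,058

Option 1: at 7.50% the monthly rate is 0.0062500, so the payment is 115,000 × 0.0062500 / (1 − 1.0062500^−300) = €849.84.
Total interest on Option 1 = 300 × €849.84 − €115,000 = €139,952.00.
Option 2: monthly rate = 8.2%/12 = 0.0068333; payment = 115,000 × 0.0068333 / (1 − (1+0.0068333)^−120) = €1,407.45.
Total interest on Option 2 = 120 × €1,407.45 − €115,000 = €53,894.00.
Option 2 is lower by €86,058.00.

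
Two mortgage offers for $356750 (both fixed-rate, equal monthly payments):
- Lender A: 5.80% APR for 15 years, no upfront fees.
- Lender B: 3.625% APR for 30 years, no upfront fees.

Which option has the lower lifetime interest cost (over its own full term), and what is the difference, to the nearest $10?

Lender A: monthly rate = 5.8%/12 = 0.0048333; payment = 356,750 × 0.0048333 / (1 − (1+0.0048333)^−180) = $2,972.05.
Total interest on Lender A = 180 × $2,972.05 − $356,750 = $178,219.00.
Lender B: at 3.625% the monthly rate is 0.0030208, so the payment is 356,750 × 0.0030208 / (1 − 1.0030208^−360) = $1,626.96.
Total interest on Lender B = 360 × $1,626.96 − $356,750 = $228,955.60.
Lender A is lower by $50,736.60.

Lender A by $50,740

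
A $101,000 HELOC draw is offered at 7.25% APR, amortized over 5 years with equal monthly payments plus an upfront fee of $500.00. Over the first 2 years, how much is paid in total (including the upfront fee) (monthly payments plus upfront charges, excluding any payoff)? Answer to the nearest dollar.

$48,785

At 7.25% the monthly rate is 0.0060417, so the payment is 101,000 × 0.0060417 / (1 − 1.0060417^−60) = $2,011.86.
Total outlay = 24 × $2,011.86 + $500.00 = $48,784.64.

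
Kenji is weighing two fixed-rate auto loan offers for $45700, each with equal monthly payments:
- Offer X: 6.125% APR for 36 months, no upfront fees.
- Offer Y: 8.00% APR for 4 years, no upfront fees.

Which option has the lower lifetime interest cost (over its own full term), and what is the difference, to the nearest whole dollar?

Offer X by $3,409

Offer X: at 6.125% the monthly rate is 0.0051042, so the payment is 45,700 × 0.0051042 / (1 − 1.0051042^−36) = $1,392.87.
Total interest on Offer X = 36 × $1,392.87 − $45,700 = $4,443.32.
Offer Y: at 8.00% the monthly rate is 0.0066667, so the payment is 45,700 × 0.0066667 / (1 − 1.0066667^−48) = $1,115.67.
Total interest on Offer Y = 48 × $1,115.67 − $45,700 = $7,852.16.
Offer X is lower by $3,408.84.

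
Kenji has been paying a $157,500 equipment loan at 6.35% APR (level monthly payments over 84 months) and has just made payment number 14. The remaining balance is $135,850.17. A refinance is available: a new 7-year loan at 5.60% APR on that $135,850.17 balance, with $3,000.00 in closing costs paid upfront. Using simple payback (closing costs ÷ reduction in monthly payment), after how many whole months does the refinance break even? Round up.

Current payment = 157,500 × 6.35%/12 / (1 − (1+0.0052917)^−84) = $2,327.37.
Refinanced payment = 135,850.17 × 0.0046667 / (1 − (1+0.0046667)^−84) = $1,958.63.
Monthly savings = $2,327.37 − $1,958.63 = $368.74.
Break-even = $3,000.00 / $368.74 = 8.14 → 9 months.

9 months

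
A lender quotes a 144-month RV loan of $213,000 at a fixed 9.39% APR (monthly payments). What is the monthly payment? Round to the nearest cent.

At 9.39% the monthly rate is 0.0078250, so the payment is 213,000 × 0.0078250 / (1 − 1.0078250^−144) = $2,471.03.

$2,471.03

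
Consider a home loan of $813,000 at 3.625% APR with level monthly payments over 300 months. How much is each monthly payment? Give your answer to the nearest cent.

$4,124.78

Monthly rate = 3.625%/12 = 0.0030208; payment = 813,000 × 0.0030208 / (1 − (1+0.0030208)^−300) = $4,124.78.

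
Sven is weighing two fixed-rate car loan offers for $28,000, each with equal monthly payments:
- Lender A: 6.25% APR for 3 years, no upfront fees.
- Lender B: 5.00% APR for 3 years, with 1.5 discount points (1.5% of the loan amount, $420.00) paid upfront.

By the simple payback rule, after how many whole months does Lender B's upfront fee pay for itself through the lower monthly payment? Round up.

27 months

Lender A: at 6.25% the monthly rate is 0.0052083, so the payment is 28,000 × 0.0052083 / (1 − 1.0052083^−36) = $854.99.
Lender B: monthly rate = 5%/12 = 0.0041667; payment = 28,000 × 0.0041667 / (1 − (1+0.0041667)^−36) = $839.19.
Monthly savings = $854.99 − $839.19 = $15.80.
Break-even = $420.00 / $15.80 = 26.58 → 27 months.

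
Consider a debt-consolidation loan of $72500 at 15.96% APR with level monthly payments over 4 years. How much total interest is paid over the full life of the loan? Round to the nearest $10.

At 15.96% the monthly rate is 0.0133000, so the payment is 72,500 × 0.0133000 / (1 − 1.0133000^−48) = $2,053.19.
Total paid = 48 × $2,053.19 = $98,553.12; interest = $98,553.12 − $72,500 = $26,053.12.

$26,050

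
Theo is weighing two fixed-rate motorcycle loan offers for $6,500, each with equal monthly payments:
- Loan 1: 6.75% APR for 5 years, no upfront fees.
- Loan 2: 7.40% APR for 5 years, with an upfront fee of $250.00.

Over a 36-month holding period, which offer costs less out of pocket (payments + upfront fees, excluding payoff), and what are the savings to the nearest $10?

Loan 1: at 6.75% the monthly rate is 0.0056250, so the payment is 6,500 × 0.0056250 / (1 − 1.0056250^−60) = $127.94.
Loan 2: monthly rate = 7.4%/12 = 0.0061667; payment = 6,500 × 0.0061667 / (1 − (1+0.0061667)^−60) = $129.94.
Over 36 months: Loan 1 costs 36 × $127.94 = $4,605.84; Loan 2 costs 36 × $129.94 + $250.00 = $4,927.84.
Loan 1 is cheaper by $4,927.84 − $4,605.84 = $322.00.

Loan 1 by $320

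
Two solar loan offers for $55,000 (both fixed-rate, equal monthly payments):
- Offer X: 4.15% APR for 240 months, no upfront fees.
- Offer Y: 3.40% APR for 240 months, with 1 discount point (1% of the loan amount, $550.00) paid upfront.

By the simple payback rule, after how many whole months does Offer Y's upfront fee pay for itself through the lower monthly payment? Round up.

26 months

Offer X: at 4.15% the monthly rate is 0.0034583, so the payment is 55,000 × 0.0034583 / (1 − 1.0034583^−240) = $337.65.
Offer Y: at 3.40% the monthly rate is 0.0028333, so the payment is 55,000 × 0.0028333 / (1 − 1.0028333^−240) = $316.16.
Monthly savings = $337.65 − $316.16 = $21.49.
Break-even = $550.00 / $21.49 = 25.59 → 26 months.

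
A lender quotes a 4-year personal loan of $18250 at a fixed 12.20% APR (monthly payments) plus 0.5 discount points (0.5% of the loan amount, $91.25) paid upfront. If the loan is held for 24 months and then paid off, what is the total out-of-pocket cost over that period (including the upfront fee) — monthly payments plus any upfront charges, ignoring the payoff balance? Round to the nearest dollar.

At 12.20% the monthly rate is 0.0101667, so the payment is 18,250 × 0.0101667 / (1 − 1.0101667^−48) = $482.39.
Total outlay = 24 × $482.39 + $91.25 = $11,668.61.

$11,669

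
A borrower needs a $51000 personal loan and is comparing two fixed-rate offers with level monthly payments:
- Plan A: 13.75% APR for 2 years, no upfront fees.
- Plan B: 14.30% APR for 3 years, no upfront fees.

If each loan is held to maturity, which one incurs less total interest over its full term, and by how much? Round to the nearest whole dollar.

Plan A by $4,395

Plan A: monthly rate = 13.75%/12 = 0.0114583; payment = 51,000 × 0.0114583 / (1 − (1+0.0114583)^−24) = $2,442.64.
Total interest on Plan A = 24 × $2,442.64 − $51,000 = $7,623.36.
Plan B: at 14.30% the monthly rate is 0.0119167, so the payment is 51,000 × 0.0119167 / (1 − 1.0119167^−36) = $1,750.50.
Total interest on Plan B = 36 × $1,750.50 − $51,000 = $12,018.00.
Plan A is lower by $4,394.64.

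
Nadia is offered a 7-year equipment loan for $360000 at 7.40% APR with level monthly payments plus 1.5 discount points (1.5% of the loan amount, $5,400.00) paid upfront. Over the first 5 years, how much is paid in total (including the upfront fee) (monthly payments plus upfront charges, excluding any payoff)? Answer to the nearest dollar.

$335,642

Monthly rate = 7.4%/12 = 0.0061667; payment = 360,000 × 0.0061667 / (1 − (1+0.0061667)^−84) = $5,504.03.
Total outlay = 60 × $5,504.03 + $5,400.00 = $335,641.80.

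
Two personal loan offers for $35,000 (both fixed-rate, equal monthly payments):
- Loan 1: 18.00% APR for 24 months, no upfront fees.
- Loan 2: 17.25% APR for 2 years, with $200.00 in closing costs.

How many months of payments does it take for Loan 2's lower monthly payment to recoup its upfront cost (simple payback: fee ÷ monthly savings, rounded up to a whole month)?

Loan 1: at 18.00% the monthly rate is 0.0150000, so the payment is 35,000 × 0.0150000 / (1 − 1.0150000^−24) = $1,747.34.
Loan 2: monthly rate = 17.25%/12 = 0.0143750; payment = 35,000 × 0.0143750 / (1 − (1+0.0143750)^−24) = $1,734.69.
Monthly savings = $1,747.34 − $1,734.69 = $12.65.
Break-even = $200.00 / $12.65 = 15.81 → 16 months.

16 months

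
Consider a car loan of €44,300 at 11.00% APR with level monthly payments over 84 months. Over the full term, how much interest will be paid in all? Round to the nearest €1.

€19,416

Monthly rate = 11%/12 = 0.0091667; payment = 44,300 × 0.0091667 / (1 − (1+0.0091667)^−84) = €758.52.
Total paid = 84 × €758.52 = €63,715.68; interest = €63,715.68 − €44,300 = €19,415.68.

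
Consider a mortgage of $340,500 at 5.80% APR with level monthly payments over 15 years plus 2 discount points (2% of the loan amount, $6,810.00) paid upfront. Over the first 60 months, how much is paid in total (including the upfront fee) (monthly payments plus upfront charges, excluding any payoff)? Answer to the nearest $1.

At 5.80% the monthly rate is 0.0048333, so the payment is 340,500 × 0.0048333 / (1 − 1.0048333^−180) = $2,836.67.
Total outlay = 60 × $2,836.67 + $6,810.00 = $177,010.20.

$177,010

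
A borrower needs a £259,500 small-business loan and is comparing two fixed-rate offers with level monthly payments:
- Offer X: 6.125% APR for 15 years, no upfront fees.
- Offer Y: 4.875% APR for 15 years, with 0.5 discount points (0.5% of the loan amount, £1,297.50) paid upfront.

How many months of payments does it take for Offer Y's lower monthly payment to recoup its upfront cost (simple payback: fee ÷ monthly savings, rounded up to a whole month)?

Offer X: monthly rate = 6.125%/12 = 0.0051042; payment = 259,500 × 0.0051042 / (1 − (1+0.0051042)^−180) = £2,207.37.
Offer Y: monthly rate = 4.875%/12 = 0.0040625; payment = 259,500 × 0.0040625 / (1 − (1+0.0040625)^−180) = £2,035.25.
Monthly savings = £2,207.37 − £2,035.25 = £172.12.
Break-even = £1,297.50 / £172.12 = 7.54 → 8 months.

8 months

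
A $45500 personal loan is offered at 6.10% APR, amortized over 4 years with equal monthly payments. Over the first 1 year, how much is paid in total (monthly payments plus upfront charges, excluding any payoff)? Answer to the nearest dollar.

$12,848

At 6.10% the monthly rate is 0.0050833, so the payment is 45,500 × 0.0050833 / (1 − 1.0050833^−48) = $1,070.66.
Total outlay = 12 × $1,070.66 = $12,847.92.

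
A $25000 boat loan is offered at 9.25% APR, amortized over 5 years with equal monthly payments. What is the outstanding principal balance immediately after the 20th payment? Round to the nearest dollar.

With monthly rate i = 9.25%/12 = 0.0077083, the balance after k of n payments is P · [(1+i)^n − (1+i)^k] / [(1+i)^n − 1].
(1+0.0077083)^60 = 1.58522532 and (1+0.0077083)^20 = 1.16599584, so the balance is 25,000 × (1.58522532 − 1.16599584) / (1.58522532 − 1) = $17,908.89.

$17,909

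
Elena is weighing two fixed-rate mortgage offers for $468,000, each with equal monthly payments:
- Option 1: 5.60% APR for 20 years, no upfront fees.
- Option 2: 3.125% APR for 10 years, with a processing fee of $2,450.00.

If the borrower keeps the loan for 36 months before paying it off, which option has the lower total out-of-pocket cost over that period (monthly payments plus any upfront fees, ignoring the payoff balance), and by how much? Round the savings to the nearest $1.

Option 1: at 5.60% the monthly rate is 0.0046667, so the payment is 468,000 × 0.0046667 / (1 − 1.0046667^−240) = $3,245.80.
Option 2: at 3.125% the monthly rate is 0.0026042, so the payment is 468,000 × 0.0026042 / (1 − 1.0026042^−120) = $4,546.10.
Over 36 months: Option 1 costs 36 × $3,245.80 = $116,848.80; Option 2 costs 36 × $4,546.10 + $2,450.00 = $166,109.60.
Option 1 is cheaper by $166,109.60 − $116,848.80 = $49,260.80.

Option 1 by $49,261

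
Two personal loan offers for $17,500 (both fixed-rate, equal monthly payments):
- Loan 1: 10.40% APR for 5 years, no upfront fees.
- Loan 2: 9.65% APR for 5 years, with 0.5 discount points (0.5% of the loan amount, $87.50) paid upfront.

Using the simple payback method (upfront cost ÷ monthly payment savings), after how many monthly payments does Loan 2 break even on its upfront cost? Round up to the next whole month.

Loan 1: monthly rate = 10.4%/12 = 0.0086667; payment = 17,500 × 0.0086667 / (1 − (1+0.0086667)^−60) = $375.28.
Loan 2: monthly rate = 9.65%/12 = 0.0080417; payment = 17,500 × 0.0080417 / (1 − (1+0.0080417)^−60) = $368.82.
Monthly savings = $375.28 − $368.82 = $6.46.
Break-even = $87.50 / $6.46 = 13.54 → 14 months.

14 months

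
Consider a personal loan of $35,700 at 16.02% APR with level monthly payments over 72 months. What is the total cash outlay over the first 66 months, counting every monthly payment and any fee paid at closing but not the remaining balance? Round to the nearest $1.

Monthly rate = 16.02%/12 = 0.0133500; payment = 35,700 × 0.0133500 / (1 − (1+0.0133500)^−72) = $774.79.
Total outlay = 66 × $774.79 = $51,136.14.

$51,136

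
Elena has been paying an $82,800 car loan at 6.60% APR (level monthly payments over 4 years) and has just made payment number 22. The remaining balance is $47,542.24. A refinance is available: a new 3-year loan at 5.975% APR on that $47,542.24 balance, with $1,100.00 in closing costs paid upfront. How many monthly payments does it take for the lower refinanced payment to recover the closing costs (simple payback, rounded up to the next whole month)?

Current payment = 82,800 × 6.6%/12 / (1 − (1+0.0055000)^−48) = $1,967.42.
Refinanced payment = 47,542.24 × 0.0049792 / (1 − (1+0.0049792)^−36) = $1,445.79.
Monthly savings = $1,967.42 − $1,445.79 = $521.63.
Break-even = $1,100.00 / $521.63 = 2.11 → 3 months.

3 months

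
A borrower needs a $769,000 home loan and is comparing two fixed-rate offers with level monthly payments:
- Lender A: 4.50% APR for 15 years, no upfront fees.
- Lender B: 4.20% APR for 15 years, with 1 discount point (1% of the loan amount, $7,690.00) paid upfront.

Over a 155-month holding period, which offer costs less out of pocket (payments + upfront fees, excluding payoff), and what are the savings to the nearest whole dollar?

Lender A: monthly rate = 4.5%/12 = 0.0037500; payment = 769,000 × 0.0037500 / (1 − (1+0.0037500)^−180) = $5,882.80.
Lender B: monthly rate = 4.2%/12 = 0.0035000; payment = 769,000 × 0.0035000 / (1 − (1+0.0035000)^−180) = $5,765.58.
Over 155 months: Lender A costs 155 × $5,882.80 = $911,834.00; Lender B costs 155 × $5,765.58 + $7,690.00 = $901,354.90.
Lender B is cheaper by $911,834.00 − $901,354.90 = $10,479.10.

Lender B by $10,479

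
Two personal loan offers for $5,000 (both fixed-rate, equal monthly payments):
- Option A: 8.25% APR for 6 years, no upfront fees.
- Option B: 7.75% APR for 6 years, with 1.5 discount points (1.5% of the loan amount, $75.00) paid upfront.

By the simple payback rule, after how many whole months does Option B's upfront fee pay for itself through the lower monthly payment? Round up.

62 months

Option A: at 8.25% the monthly rate is 0.0068750, so the payment is 5,000 × 0.0068750 / (1 − 1.0068750^−72) = $88.28.
Option B: monthly rate = 7.75%/12 = 0.0064583; payment = 5,000 × 0.0064583 / (1 − (1+0.0064583)^−72) = $87.06.
Monthly savings = $88.28 − $87.06 = $1.22.
Break-even = $75.00 / $1.22 = 61.48 → 62 months.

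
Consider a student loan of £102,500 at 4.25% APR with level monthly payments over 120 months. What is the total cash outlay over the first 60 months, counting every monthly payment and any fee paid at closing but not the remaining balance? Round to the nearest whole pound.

£62,999

Monthly rate = 4.25%/12 = 0.0035417; payment = 102,500 × 0.0035417 / (1 − (1+0.0035417)^−120) = £1,049.98.
Total outlay = 60 × £1,049.98 = £62,998.80.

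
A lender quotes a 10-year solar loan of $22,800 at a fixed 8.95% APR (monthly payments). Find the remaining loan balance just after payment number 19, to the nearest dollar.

With monthly rate i = 8.95%/12 = 0.0074583, the balance after k of n payments is P · [(1+i)^n − (1+i)^k] / [(1+i)^n − 1].
(1+0.0074583)^120 = 2.43922142 and (1+0.0074583)^19 = 1.15163479, so the balance is 22,800 × (2.43922142 − 1.15163479) / (2.43922142 − 1) = $20,397.82.

$20,398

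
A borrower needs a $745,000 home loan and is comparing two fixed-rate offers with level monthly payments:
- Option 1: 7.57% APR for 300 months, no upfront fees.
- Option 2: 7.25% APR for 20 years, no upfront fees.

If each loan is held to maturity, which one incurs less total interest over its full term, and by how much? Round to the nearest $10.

Option 2 by $248,640

Option 1: at 7.57% the monthly rate is 0.0063083, so the payment is 745,000 × 0.0063083 / (1 − 1.0063083^−300) = $5,539.45.
Total interest on Option 1 = 300 × $5,539.45 − $745,000 = $916,835.00.
Option 2: at 7.25% the monthly rate is 0.0060417, so the payment is 745,000 × 0.0060417 / (1 − 1.0060417^−240) = $5,888.30.
Total interest on Option 2 = 240 × $5,888.30 − $745,000 = $668,192.00.
Option 2 is lower by $248,643.00.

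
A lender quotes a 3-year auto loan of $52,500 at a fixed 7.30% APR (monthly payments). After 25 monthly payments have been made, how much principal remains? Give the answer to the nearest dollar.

$17,274

With monthly rate i = 7.3%/12 = 0.0060833, the balance after k of n payments is P · [(1+i)^n − (1+i)^k] / [(1+i)^n − 1].
(1+0.0060833)^36 = 1.24400568 and (1+0.0060833)^25 = 1.16372098, so the balance is 52,500 × (1.24400568 − 1.16372098) / (1.24400568 − 1) = $17,273.97.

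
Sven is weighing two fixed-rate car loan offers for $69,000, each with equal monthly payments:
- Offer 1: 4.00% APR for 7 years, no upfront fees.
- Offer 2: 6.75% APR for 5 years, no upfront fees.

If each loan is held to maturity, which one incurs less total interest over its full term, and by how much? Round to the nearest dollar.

Offer 1: monthly rate = 4%/12 = 0.0033333; payment = 69,000 × 0.0033333 / (1 − (1+0.0033333)^−84) = $943.15.
Total interest on Offer 1 = 84 × $943.15 − $69,000 = $10,224.60.
Offer 2: monthly rate = 6.75%/12 = 0.0056250; payment = 69,000 × 0.0056250 / (1 − (1+0.0056250)^−60) = $1,358.16.
Total interest on Offer 2 = 60 × $1,358.16 − $69,000 = $12,489.60.
Offer 1 is lower by $2,265.00.

Offer 1 by $2,265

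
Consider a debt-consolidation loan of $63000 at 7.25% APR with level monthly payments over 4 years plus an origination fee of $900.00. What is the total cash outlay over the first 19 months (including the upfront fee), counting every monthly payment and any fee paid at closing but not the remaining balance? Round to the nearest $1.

$29,703

At 7.25% the monthly rate is 0.0060417, so the payment is 63,000 × 0.0060417 / (1 − 1.0060417^−48) = $1,515.93.
Total outlay = 19 × $1,515.93 + $900.00 = $29,702.67.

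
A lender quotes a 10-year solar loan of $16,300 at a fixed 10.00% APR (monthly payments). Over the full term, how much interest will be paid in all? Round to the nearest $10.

$9,550

At 10.00% the monthly rate is 0.0083333, so the payment is 16,300 × 0.0083333 / (1 − 1.0083333^−120) = $215.41.
Total paid = 120 × $215.41 = $25,849.20; interest = $25,849.20 − $16,300 = $9,549.20.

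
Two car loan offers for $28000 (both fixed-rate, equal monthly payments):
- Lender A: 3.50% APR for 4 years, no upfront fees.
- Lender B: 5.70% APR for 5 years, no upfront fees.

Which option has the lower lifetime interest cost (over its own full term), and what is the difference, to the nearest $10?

Lender A: at 3.50% the monthly rate is 0.0029167, so the payment is 28,000 × 0.0029167 / (1 − 1.0029167^−48) = $625.97.
Total interest on Lender A = 48 × $625.97 − $28,000 = $2,046.56.
Lender B: at 5.70% the monthly rate is 0.0047500, so the payment is 28,000 × 0.0047500 / (1 − 1.0047500^−60) = $537.42.
Total interest on Lender B = 60 × $537.42 − $28,000 = $4,245.20.
Lender A is lower by $2,198.64.

Lender A by $2,200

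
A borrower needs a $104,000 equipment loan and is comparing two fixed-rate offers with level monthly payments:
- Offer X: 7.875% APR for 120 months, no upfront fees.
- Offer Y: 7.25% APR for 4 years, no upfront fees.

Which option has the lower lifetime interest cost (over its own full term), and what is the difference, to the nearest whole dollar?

Offer Y by $30,474

Offer X: at 7.875% the monthly rate is 0.0065625, so the payment is 104,000 × 0.0065625 / (1 − 1.0065625^−120) = $1,254.95.
Total interest on Offer X = 120 × $1,254.95 − $104,000 = $46,594.00.
Offer Y: at 7.25% the monthly rate is 0.0060417, so the payment is 104,000 × 0.0060417 / (1 − 1.0060417^−48) = $2,502.49.
Total interest on Offer Y = 48 × $2,502.49 − $104,000 = $16,119.52.
Offer Y is lower by $30,474.48.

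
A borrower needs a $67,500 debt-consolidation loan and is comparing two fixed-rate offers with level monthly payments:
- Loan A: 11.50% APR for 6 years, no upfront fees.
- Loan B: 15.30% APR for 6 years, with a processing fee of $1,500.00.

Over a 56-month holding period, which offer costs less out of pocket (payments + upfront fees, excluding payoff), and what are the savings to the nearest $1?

Loan A by $9,125

Loan A: monthly rate = 11.5%/12 = 0.0095833; payment = 67,500 × 0.0095833 / (1 − (1+0.0095833)^−72) = $1,302.15.
Loan B: at 15.30% the monthly rate is 0.0127500, so the payment is 67,500 × 0.0127500 / (1 − 1.0127500^−72) = $1,438.31.
Over 56 months: Loan A costs 56 × $1,302.15 = $72,920.40; Loan B costs 56 × $1,438.31 + $1,500.00 = $82,045.36.
Loan A is cheaper by $82,045.36 − $72,920.40 = $9,124.96.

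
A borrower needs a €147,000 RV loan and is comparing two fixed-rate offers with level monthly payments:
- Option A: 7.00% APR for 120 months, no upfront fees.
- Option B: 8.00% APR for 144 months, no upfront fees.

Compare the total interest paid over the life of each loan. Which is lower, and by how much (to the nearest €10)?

Option A by €24,320

Option A: at 7.00% the monthly rate is 0.0058333, so the payment is 147,000 × 0.0058333 / (1 − 1.0058333^−120) = €1,706.79.
Total interest on Option A = 120 × €1,706.79 − €147,000 = €57,814.80.
Option B: at 8.00% the monthly rate is 0.0066667, so the payment is 147,000 × 0.0066667 / (1 − 1.0066667^−144) = €1,591.21.
Total interest on Option B = 144 × €1,591.21 − €147,000 = €82,134.24.
Option A is lower by €24,319.44.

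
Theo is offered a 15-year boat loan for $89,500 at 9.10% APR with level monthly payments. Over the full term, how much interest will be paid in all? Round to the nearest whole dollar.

$74,858

At 9.10% the monthly rate is 0.0075833, so the payment is 89,500 × 0.0075833 / (1 − 1.0075833^−180) = $913.10.
Total paid = 180 × $913.10 = $164,358.00; interest = $164,358.00 − $89,500 = $74,858.00.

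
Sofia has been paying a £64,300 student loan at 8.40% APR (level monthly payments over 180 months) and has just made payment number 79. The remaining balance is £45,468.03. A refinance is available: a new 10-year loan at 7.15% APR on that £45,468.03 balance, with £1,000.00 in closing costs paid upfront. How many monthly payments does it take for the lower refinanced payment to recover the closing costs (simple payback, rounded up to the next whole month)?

11 months

Current payment = 64,300 × 8.4%/12 / (1 − (1+0.0070000)^−180) = £629.42.
Refinanced payment = 45,468.03 × 0.0059583 / (1 − (1+0.0059583)^−120) = £531.44.
Monthly savings = £629.42 − £531.44 = £97.98.
Break-even = £1,000.00 / £97.98 = 10.21 → 11 months.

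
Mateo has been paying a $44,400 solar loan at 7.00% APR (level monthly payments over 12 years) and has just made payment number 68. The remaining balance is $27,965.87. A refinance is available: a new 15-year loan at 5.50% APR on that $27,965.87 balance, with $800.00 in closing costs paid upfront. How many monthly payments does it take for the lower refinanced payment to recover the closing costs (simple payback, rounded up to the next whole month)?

4 months

Current payment = 44,400 × 7%/12 / (1 − (1+0.0058333)^−144) = $456.60.
Refinanced payment = 27,965.87 × 0.0045833 / (1 − (1+0.0045833)^−180) = $228.50.
Monthly savings = $456.60 − $228.50 = $228.10.
Break-even = $800.00 / $228.10 = 3.51 → 4 months.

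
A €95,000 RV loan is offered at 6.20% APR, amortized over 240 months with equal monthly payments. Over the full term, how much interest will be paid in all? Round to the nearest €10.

At 6.20% the monthly rate is 0.0051667, so the payment is 95,000 × 0.0051667 / (1 − 1.0051667^−240) = €691.62.
Total paid = 240 × €691.62 = €165,988.80; interest = €165,988.80 − €95,000 = €70,988.80.

€70,990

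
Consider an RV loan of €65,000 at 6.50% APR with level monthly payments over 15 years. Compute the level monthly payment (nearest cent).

€566.22

At 6.50% the monthly rate is 0.0054167, so the payment is 65,000 × 0.0054167 / (1 − 1.0054167^−180) = €566.22.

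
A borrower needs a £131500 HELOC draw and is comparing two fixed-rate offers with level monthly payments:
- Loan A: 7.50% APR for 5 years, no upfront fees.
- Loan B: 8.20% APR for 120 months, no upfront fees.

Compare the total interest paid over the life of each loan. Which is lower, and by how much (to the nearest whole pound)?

Loan A by £35,027

Loan A: at 7.50% the monthly rate is 0.0062500, so the payment is 131,500 × 0.0062500 / (1 − 1.0062500^−60) = £2,634.99.
Total interest on Loan A = 60 × £2,634.99 − £131,500 = £26,599.40.
Loan B: monthly rate = 8.2%/12 = 0.0068333; payment = 131,500 × 0.0068333 / (1 − (1+0.0068333)^−120) = £1,609.39.
Total interest on Loan B = 120 × £1,609.39 − £131,500 = £61,626.80.
Loan A is lower by £35,027.40.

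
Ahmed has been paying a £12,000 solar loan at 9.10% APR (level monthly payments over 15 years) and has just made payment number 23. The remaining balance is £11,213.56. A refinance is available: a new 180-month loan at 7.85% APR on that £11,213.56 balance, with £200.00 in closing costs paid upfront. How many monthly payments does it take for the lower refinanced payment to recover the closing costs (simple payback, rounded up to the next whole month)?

13 months

Current payment = 12,000 × 9.1%/12 / (1 − (1+0.0075833)^−180) = £122.43.
Refinanced payment = 11,213.56 × 0.0065417 / (1 − (1+0.0065417)^−180) = £106.19.
Monthly savings = £122.43 − £106.19 = £16.24.
Break-even = £200.00 / £16.24 = 12.32 → 13 months.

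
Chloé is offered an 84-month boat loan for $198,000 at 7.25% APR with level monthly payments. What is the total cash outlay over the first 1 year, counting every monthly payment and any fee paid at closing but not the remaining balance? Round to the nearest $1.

$36,151

At 7.25% the monthly rate is 0.0060417, so the payment is 198,000 × 0.0060417 / (1 − 1.0060417^−84) = $3,012.61.
Total outlay = 12 × $3,012.61 = $36,151.32.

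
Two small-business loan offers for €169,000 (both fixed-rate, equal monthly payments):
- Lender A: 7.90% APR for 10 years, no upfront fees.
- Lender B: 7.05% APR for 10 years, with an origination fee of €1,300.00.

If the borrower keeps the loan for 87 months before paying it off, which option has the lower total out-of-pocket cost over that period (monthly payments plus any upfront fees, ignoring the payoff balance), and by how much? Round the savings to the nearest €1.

Lender B by €5,219

Lender A: at 7.90% the monthly rate is 0.0065833, so the payment is 169,000 × 0.0065833 / (1 − 1.0065833^−120) = €2,041.52.
Lender B: at 7.05% the monthly rate is 0.0058750, so the payment is 169,000 × 0.0058750 / (1 − 1.0058750^−120) = €1,966.59.
Over 87 months: Lender A costs 87 × €2,041.52 = €177,612.24; Lender B costs 87 × €1,966.59 + €1,300.00 = €172,393.33.
Lender B is cheaper by €177,612.24 − €172,393.33 = €5,218.91.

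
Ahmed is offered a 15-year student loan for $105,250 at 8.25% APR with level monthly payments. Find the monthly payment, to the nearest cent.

At 8.25% the monthly rate is 0.0068750, so the payment is 105,250 × 0.0068750 / (1 − 1.0068750^−180) = $1,021.07.

$1,021.07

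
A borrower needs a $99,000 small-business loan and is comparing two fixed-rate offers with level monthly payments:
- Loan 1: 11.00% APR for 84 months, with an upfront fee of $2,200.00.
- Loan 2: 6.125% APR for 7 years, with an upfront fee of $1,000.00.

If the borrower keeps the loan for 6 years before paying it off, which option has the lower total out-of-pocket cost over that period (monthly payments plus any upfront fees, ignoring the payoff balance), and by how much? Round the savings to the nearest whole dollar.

Loan 1: monthly rate = 11%/12 = 0.0091667; payment = 99,000 × 0.0091667 / (1 − (1+0.0091667)^−84) = $1,695.12.
Loan 2: at 6.125% the monthly rate is 0.0051042, so the payment is 99,000 × 0.0051042 / (1 − 1.0051042^−84) = $1,452.19.
Over 72 months: Loan 1 costs 72 × $1,695.12 + $2,200.00 = $124,248.64; Loan 2 costs 72 × $1,452.19 + $1,000.00 = $105,557.68.
Loan 2 is cheaper by $124,248.64 − $105,557.68 = $18,690.96.

Loan 2 by $18,691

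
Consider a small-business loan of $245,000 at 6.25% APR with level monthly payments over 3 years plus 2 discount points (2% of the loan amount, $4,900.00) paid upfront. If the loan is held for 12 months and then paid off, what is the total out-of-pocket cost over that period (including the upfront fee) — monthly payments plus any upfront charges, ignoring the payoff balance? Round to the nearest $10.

Monthly rate = 6.25%/12 = 0.0052083; payment = 245,000 × 0.0052083 / (1 − (1+0.0052083)^−36) = $7,481.16.
Total outlay = 12 × $7,481.16 + $4,900.00 = $94,673.92.

$94,670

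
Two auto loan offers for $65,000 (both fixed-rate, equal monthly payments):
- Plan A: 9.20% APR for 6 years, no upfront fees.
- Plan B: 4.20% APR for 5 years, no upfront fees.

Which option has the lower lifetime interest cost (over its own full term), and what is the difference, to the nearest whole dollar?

Plan B by $12,648

Plan A: monthly rate = 9.2%/12 = 0.0076667; payment = 65,000 × 0.0076667 / (1 − (1+0.0076667)^−72) = $1,178.12.
Total interest on Plan A = 72 × $1,178.12 − $65,000 = $19,824.64.
Plan B: monthly rate = 4.2%/12 = 0.0035000; payment = 65,000 × 0.0035000 / (1 − (1+0.0035000)^−60) = $1,202.95.
Total interest on Plan B = 60 × $1,202.95 − $65,000 = $7,177.00.
Plan B is lower by $12,647.64.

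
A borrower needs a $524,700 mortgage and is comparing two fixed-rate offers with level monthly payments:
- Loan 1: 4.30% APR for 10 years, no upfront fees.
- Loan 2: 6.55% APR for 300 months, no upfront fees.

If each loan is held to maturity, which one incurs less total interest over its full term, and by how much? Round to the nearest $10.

Loan 1: monthly rate = 4.3%/12 = 0.0035833; payment = 524,700 × 0.0035833 / (1 − (1+0.0035833)^−120) = $5,387.46.
Total interest on Loan 1 = 120 × $5,387.46 − $524,700 = $121,795.20.
Loan 2: at 6.55% the monthly rate is 0.0054583, so the payment is 524,700 × 0.0054583 / (1 − 1.0054583^−300) = $3,559.22.
Total interest on Loan 2 = 300 × $3,559.22 − $524,700 = $543,066.00.
Loan 1 is lower by $421,270.80.

Loan 1 by $421,270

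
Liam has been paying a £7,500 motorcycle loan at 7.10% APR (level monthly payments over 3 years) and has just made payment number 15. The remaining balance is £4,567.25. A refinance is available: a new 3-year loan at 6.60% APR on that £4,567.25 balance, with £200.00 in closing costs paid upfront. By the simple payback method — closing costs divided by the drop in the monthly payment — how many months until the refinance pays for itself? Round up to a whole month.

Current payment = 7,500 × 7.1%/12 / (1 − (1+0.0059167)^−36) = £231.92.
Refinanced payment = 4,567.25 × 0.0055000 / (1 − (1+0.0055000)^−36) = £140.19.
Monthly savings = £231.92 − £140.19 = £91.73.
Break-even = £200.00 / £91.73 = 2.18 → 3 months.

3 months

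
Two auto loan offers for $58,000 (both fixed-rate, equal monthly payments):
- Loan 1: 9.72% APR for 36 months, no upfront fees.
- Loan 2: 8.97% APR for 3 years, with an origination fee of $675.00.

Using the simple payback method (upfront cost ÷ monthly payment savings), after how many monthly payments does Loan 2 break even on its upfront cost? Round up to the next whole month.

34 months

Loan 1: monthly rate = 9.72%/12 = 0.0081000; payment = 58,000 × 0.0081000 / (1 − (1+0.0081000)^−36) = $1,863.88.
Loan 2: monthly rate = 8.97%/12 = 0.0074750; payment = 58,000 × 0.0074750 / (1 − (1+0.0074750)^−36) = $1,843.57.
Monthly savings = $1,863.88 − $1,843.57 = $20.31.
Break-even = $675.00 / $20.31 = 33.23 → 34 months.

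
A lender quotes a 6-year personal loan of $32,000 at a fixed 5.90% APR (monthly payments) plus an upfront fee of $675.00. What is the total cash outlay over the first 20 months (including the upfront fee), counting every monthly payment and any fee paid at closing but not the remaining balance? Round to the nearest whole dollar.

$11,251

At 5.90% the monthly rate is 0.0049167, so the payment is 32,000 × 0.0049167 / (1 − 1.0049167^−72) = $528.82.
Total outlay = 20 × $528.82 + $675.00 = $11,251.40.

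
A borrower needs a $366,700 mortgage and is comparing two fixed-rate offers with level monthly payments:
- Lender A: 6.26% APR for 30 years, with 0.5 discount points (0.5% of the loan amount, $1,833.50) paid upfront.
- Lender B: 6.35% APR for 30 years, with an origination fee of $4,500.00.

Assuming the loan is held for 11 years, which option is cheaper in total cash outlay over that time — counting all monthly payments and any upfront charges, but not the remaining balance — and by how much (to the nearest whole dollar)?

Lender A by $5,507

Lender A: monthly rate = 6.26%/12 = 0.0052167; payment = 366,700 × 0.0052167 / (1 − (1+0.0052167)^−360) = $2,260.22.
Lender B: monthly rate = 6.35%/12 = 0.0052917; payment = 366,700 × 0.0052917 / (1 − (1+0.0052917)^−360) = $2,281.74.
Over 132 months: Lender A costs 132 × $2,260.22 + $1,833.50 = $300,182.54; Lender B costs 132 × $2,281.74 + $4,500.00 = $305,689.68.
Lender A is cheaper by $305,689.68 − $300,182.54 = $5,507.14.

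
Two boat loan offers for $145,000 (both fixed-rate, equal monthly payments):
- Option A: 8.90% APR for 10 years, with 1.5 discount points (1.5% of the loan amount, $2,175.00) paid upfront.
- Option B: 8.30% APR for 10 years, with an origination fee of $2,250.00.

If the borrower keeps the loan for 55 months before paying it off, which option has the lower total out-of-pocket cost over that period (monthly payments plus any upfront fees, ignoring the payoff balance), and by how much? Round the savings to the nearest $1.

Option A: monthly rate = 8.9%/12 = 0.0074167; payment = 145,000 × 0.0074167 / (1 − (1+0.0074167)^−120) = $1,828.96.
Option B: at 8.30% the monthly rate is 0.0069167, so the payment is 145,000 × 0.0069167 / (1 − 1.0069167^−120) = $1,782.32.
Over 55 months: Option A costs 55 × $1,828.96 + $2,175.00 = $102,767.80; Option B costs 55 × $1,782.32 + $2,250.00 = $100,277.60.
Option B is cheaper by $102,767.80 − $100,277.60 = $2,490.20.

Option B by $2,490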